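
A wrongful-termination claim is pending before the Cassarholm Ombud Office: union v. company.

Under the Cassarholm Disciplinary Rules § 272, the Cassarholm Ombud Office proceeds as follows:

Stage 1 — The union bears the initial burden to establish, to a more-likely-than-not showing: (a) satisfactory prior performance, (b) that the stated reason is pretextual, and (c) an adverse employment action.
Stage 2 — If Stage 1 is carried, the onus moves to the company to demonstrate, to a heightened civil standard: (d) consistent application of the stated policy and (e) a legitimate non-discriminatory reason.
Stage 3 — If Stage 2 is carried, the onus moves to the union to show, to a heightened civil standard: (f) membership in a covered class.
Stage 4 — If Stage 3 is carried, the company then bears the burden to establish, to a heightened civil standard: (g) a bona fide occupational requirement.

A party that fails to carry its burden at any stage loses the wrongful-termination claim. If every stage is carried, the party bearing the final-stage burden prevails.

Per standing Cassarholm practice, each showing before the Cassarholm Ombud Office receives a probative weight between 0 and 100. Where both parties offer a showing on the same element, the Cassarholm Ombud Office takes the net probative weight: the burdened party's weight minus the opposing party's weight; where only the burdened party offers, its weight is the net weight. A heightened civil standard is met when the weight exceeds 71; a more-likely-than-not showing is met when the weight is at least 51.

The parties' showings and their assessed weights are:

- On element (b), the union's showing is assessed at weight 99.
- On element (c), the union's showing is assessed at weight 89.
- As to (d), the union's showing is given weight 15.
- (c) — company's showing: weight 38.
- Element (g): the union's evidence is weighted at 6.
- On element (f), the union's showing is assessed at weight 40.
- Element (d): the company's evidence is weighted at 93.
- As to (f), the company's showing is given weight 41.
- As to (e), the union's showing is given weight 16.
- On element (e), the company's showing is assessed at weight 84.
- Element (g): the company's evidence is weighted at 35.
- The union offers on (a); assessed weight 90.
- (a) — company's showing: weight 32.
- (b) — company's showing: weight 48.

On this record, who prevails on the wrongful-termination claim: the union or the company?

union

Stage 1 (union, a more-likely-than-not showing, weight is at least 51): (a) net 90−32=58 ≥ 51 — meets; (b) net 99−48=51 ≥ 51 — meets; (c) net 89−38=51 ≥ 51 — meets.
  All elements met. The burden passes to the company.
Stage 2 (company, a heightened civil standard, weight exceeds 71): (d) net 93−15=78 > 71 — meets; (e) net 84−16=68 ≤ 71 — fails.
  Not every element is met, so the company fails to carry Stage 2.
The union prevails.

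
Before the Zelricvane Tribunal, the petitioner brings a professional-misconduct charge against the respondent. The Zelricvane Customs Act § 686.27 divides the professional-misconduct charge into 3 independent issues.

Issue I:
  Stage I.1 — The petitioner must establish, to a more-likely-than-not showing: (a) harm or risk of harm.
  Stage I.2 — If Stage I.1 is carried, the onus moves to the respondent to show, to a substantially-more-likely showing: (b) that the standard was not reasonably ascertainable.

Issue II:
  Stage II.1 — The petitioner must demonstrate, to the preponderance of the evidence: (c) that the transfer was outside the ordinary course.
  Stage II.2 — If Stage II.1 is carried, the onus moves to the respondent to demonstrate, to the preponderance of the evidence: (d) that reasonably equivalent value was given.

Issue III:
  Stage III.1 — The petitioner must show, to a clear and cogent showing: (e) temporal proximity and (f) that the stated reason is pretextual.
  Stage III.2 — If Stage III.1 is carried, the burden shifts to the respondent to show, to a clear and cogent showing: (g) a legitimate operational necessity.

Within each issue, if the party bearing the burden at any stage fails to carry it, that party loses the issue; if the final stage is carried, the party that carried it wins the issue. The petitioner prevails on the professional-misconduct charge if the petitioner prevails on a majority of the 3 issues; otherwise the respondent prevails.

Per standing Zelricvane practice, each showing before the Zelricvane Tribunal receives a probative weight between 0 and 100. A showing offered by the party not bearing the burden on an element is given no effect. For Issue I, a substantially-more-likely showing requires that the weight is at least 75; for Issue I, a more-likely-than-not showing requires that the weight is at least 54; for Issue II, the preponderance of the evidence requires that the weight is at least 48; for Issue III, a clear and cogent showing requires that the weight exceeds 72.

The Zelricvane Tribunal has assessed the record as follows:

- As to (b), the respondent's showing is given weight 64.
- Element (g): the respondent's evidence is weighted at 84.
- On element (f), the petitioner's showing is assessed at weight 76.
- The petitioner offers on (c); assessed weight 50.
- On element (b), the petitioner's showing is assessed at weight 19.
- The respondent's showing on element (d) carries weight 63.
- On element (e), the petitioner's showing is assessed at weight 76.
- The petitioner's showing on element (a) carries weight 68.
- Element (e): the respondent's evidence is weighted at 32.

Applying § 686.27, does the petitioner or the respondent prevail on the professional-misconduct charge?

respondent

— Issue I —
At Stage I.1 the petitioner must meet a more-likely-than-not showing (weight is at least 54): on (a) the weight is 68, which does reach 54, so (a) meets the standard.
  Stage I.1 is satisfied; the onus moves to the respondent.
At Stage I.2 the respondent must meet a substantially-more-likely showing (weight is at least 75): on (b) the weight is 64 (the petitioner's 19 is given no effect), < 75, so (b) does not meet the standard.
  Not every element is met, so the respondent fails to carry Stage I.2.
The analysis ends at Stage I.2; the petitioner prevails on this issue.
— Issue II —
Stage II.1 — burden on petitioner; standard: the preponderance of the evidence (weight is at least 48).
    (c): 50 ≥ 48 [met]
  The petitioner carries Stage II.1; the respondent now bears the burden.
Stage II.2 — burden on respondent; standard: the preponderance of the evidence (weight is at least 48).
    (d): 63 ≥ 48 [met]
  The respondent carries the last stage.
Every stage carried; the respondent prevails on this issue.
— Issue III —
Stage III.1 (petitioner, a clear and cogent showing, weight exceeds 72): (e) 76 (respondent's 32 disregarded) > 72 — meets; (f) 76 > 72 — meets.
  Stage III.1 is satisfied; the onus moves to the respondent.
Stage III.2 (respondent, a clear and cogent showing, weight exceeds 72): (g) 84 > 72 — meets.
  Stage III.2 carried; the final stage is satisfied.
With every stage satisfied, the respondent prevails on this issue.
Per-issue: Issue I → petitioner; Issue II → respondent; Issue III → respondent. The petitioner must prevail on a majority of issues; overall, the respondent prevails.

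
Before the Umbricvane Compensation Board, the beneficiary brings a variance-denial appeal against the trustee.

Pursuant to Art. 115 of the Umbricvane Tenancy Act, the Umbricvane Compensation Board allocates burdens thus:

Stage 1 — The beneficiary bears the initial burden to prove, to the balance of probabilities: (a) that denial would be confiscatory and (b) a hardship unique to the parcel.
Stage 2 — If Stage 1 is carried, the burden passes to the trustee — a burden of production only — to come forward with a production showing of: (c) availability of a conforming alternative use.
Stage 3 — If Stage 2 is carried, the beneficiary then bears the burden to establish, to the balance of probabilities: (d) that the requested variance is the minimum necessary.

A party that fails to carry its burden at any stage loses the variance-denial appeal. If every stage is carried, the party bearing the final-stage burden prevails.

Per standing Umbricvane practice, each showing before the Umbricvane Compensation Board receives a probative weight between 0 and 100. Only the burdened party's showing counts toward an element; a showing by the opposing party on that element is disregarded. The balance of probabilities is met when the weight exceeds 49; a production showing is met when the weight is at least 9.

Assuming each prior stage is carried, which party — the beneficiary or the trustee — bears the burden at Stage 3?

beneficiary

Stage 3's rule assigns the burden to the beneficiary (to the balance of probabilities).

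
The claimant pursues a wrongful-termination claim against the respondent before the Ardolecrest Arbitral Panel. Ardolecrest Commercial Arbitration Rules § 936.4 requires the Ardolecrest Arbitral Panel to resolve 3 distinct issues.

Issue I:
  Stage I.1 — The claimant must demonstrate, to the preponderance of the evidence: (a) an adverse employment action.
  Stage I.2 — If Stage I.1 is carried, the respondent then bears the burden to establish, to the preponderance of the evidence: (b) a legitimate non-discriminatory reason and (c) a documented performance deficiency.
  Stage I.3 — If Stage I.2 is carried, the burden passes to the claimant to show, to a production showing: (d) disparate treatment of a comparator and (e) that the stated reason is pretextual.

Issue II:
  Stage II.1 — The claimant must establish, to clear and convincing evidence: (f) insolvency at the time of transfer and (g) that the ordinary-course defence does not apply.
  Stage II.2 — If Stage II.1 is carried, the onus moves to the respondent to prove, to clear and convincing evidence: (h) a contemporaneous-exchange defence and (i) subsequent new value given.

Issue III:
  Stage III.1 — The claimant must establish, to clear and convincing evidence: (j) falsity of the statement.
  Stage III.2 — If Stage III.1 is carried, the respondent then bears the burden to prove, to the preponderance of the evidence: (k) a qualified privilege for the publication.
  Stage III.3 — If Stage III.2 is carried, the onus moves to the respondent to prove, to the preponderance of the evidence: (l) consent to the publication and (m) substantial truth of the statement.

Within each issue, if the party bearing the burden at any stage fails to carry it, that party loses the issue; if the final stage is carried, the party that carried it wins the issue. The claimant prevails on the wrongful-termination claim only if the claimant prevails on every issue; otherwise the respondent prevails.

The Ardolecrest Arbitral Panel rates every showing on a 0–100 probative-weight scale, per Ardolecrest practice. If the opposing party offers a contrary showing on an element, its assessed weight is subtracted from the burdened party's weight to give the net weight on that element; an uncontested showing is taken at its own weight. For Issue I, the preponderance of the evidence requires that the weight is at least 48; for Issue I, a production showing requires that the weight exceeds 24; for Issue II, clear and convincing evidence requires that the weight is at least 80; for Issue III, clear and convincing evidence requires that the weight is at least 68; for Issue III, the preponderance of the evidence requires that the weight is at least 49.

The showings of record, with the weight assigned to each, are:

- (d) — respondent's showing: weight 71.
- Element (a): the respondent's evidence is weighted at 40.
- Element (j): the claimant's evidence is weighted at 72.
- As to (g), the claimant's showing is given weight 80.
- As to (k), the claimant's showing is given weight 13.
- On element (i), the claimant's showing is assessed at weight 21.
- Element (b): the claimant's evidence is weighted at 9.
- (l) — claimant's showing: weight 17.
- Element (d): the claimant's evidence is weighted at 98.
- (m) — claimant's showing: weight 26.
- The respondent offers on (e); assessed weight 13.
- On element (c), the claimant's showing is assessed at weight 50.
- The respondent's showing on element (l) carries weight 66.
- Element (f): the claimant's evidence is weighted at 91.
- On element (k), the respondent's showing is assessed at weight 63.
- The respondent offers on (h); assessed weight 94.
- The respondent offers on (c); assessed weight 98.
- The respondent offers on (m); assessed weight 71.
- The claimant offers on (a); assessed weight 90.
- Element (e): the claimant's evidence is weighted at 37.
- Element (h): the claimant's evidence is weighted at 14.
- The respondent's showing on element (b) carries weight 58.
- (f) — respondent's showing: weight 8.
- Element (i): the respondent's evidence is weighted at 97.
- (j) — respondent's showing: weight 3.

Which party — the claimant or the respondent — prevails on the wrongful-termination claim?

respondent

— Issue I —
Stage I.1 — burden on claimant; standard: the preponderance of the evidence (weight is at least 48).
    (a): 90 − 40 = 50 ≥ 48 [met]
  Stage I.1 carried; the burden shifts to the respondent.
Stage I.2 — burden on respondent; standard: the preponderance of the evidence (weight is at least 48).
    (b): 58 − 9 = 49 ≥ 48 [met]
    (c): 98 − 50 = 48 ≥ 48 [met]
  All elements met. The burden passes to the claimant.
Stage I.3 — burden on claimant; standard: a production showing (weight exceeds 24).
    (d): 98 − 71 = 27 > 24 [met]
    (e): 37 − 13 = 24 ≤ 24 [not met]
  The claimant does not carry Stage I.3.
The respondent prevails on this issue.
— Issue II —
Stage II.1 — burden on claimant; standard: clear and convincing evidence (weight is at least 80).
    (f): 91 − 8 = 83 ≥ 80 [met]
    (g): 80 ≥ 80 [met]
  Stage II.1 carried; the burden shifts to the respondent.
Stage II.2 — burden on respondent; standard: clear and convincing evidence (weight is at least 80).
    (h): 94 − 14 = 80 ≥ 80 [met]
    (i): 97 − 21 = 76 < 80 [not met]
  Stage II.2 not carried; the respondent fails its burden.
The analysis ends at Stage II.2; the claimant prevails on this issue.
— Issue III —
Stage III.1 — burden on claimant; standard: clear and convincing evidence (weight is at least 68).
    (j): 72 − 3 = 69 ≥ 68 [met]
  The claimant carries Stage III.1; the respondent now bears the burden.
Stage III.2 — burden on respondent; standard: the preponderance of the evidence (weight is at least 49).
    (k): 63 − 13 = 50 ≥ 49 [met]
  All elements met. The respondent retains the burden for Stage III.3.
Stage III.3 — burden on respondent; standard: the preponderance of the evidence (weight is at least 49).
    (l): 66 − 17 = 49 ≥ 49 [met]
    (m): 71 − 26 = 45 < 49 [not met]
  The respondent does not carry Stage III.3.
The claimant prevails on this issue.
Per-issue: Issue I → respondent; Issue II → claimant; Issue III → claimant. The claimant must prevail on every issue; overall, the respondent prevails.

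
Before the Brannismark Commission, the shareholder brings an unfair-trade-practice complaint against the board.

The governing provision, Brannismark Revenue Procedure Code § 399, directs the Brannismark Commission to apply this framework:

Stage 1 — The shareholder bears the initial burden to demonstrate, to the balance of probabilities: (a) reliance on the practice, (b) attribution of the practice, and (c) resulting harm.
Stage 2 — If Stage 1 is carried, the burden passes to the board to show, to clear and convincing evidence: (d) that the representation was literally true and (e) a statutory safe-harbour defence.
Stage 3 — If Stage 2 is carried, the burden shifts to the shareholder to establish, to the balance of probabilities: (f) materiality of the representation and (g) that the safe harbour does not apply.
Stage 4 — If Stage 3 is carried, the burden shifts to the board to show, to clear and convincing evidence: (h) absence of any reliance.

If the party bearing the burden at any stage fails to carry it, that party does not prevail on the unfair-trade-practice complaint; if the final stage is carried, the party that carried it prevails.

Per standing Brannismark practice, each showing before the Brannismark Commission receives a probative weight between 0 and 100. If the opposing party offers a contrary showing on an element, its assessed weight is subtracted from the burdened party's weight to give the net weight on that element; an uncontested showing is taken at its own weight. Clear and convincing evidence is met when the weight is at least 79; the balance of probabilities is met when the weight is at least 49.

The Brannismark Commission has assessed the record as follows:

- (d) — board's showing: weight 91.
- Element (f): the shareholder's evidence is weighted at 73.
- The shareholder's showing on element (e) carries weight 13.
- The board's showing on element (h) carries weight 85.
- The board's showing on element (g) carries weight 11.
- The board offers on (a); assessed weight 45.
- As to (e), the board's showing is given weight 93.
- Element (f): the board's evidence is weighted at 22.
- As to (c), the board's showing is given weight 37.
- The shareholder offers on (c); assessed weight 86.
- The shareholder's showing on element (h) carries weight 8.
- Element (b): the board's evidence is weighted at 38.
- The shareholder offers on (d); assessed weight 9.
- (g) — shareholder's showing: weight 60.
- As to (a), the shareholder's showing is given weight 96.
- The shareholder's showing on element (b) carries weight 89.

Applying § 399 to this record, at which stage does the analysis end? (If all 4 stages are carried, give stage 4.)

Stage 1 — burden on shareholder; standard: the balance of probabilities (weight is at least 49).
    (a): 96 − 45 = 51 ≥ 49 [met]
    (b): 89 − 38 = 51 ≥ 49 [met]
    (c): 86 − 37 = 49 ≥ 49 [met]
  All elements met. The burden passes to the board.
Stage 2 — burden on board; standard: clear and convincing evidence (weight is at least 79).
    (d): 91 − 9 = 82 ≥ 79 [met]
    (e): 93 − 13 = 80 ≥ 79 [met]
  All elements met. The burden passes to the shareholder.
Stage 3 — burden on shareholder; standard: the balance of probabilities (weight is at least 49).
    (f): 73 − 22 = 51 ≥ 49 [met]
    (g): 60 − 11 = 49 ≥ 49 [met]
  All elements met. The burden passes to the board.
Stage 4 — burden on board; standard: clear and convincing evidence (weight is at least 79).
    (h): 85 − 8 = 77 < 79 [not met]
  The board does not carry Stage 4.
The shareholder prevails.

stage 4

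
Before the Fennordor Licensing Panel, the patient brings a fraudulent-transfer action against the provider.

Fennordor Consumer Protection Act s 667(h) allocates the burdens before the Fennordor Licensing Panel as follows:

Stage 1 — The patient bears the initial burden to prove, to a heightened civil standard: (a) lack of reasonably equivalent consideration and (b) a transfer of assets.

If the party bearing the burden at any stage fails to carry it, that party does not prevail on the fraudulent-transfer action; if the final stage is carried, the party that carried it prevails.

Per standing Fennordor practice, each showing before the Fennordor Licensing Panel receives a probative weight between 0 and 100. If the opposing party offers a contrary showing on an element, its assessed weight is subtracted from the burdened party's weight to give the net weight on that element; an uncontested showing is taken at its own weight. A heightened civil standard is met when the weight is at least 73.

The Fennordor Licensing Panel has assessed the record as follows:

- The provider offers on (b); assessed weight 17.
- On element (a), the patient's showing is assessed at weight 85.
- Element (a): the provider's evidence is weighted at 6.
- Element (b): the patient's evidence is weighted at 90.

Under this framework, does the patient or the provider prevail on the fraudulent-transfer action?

At Stage 1 the patient must meet a heightened civil standard (weight is at least 73): on (a) the weight is 85 less the opposing 6 gives net 79, ≥ 73, so (a) meets the standard; on (b) the weight is 90 less the opposing 17 gives net 73, which does reach 73, so (b) meets the standard.
  All elements met at the final stage.
Every stage carried; the patient prevails.

patient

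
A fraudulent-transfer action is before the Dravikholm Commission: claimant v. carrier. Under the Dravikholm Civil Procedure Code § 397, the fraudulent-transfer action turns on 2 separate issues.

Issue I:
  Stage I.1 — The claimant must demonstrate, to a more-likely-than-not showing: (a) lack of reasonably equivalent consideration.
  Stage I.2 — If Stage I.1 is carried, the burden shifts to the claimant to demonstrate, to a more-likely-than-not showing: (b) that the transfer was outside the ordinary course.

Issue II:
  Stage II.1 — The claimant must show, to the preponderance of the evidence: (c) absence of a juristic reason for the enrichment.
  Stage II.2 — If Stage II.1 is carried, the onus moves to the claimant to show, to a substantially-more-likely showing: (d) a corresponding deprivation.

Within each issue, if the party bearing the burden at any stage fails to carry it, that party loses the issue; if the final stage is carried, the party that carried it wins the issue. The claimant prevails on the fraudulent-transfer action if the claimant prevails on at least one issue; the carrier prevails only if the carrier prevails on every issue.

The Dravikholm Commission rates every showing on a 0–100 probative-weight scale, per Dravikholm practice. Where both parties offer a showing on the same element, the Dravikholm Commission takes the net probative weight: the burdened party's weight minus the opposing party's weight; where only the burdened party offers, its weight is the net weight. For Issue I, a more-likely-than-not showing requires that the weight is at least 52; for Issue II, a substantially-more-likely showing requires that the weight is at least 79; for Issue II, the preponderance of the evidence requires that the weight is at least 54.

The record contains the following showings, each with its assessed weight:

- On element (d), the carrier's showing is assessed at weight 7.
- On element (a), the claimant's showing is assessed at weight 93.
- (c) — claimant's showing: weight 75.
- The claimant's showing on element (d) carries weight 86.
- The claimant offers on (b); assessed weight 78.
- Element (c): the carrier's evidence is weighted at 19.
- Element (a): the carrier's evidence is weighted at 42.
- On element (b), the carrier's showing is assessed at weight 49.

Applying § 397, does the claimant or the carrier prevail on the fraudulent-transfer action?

— Issue I —
Stage I.1 — burden on claimant; standard: a more-likely-than-not showing (weight is at least 52).
    (a): 93 − 42 = 51 < 52 [not met]
  Not every element is met, so the claimant fails to carry Stage I.1.
The analysis ends at Stage I.1; the carrier prevails on this issue.
— Issue II —
Stage II.1 (claimant, the preponderance of the evidence, weight is at least 54): (c) net 75−19=56 ≥ 54 — meets.
  Stage II.1 carried; the burden remains with the claimant.
Stage II.2 (claimant, a substantially-more-likely showing, weight is at least 79): (d) net 86−7=79 ≥ 79 — meets.
  All elements met at the final stage.
Every stage carried; the claimant prevails on this issue.
Per-issue: Issue I → carrier; Issue II → claimant. The claimant must prevail on at least one issue; overall, the claimant prevails.

claimant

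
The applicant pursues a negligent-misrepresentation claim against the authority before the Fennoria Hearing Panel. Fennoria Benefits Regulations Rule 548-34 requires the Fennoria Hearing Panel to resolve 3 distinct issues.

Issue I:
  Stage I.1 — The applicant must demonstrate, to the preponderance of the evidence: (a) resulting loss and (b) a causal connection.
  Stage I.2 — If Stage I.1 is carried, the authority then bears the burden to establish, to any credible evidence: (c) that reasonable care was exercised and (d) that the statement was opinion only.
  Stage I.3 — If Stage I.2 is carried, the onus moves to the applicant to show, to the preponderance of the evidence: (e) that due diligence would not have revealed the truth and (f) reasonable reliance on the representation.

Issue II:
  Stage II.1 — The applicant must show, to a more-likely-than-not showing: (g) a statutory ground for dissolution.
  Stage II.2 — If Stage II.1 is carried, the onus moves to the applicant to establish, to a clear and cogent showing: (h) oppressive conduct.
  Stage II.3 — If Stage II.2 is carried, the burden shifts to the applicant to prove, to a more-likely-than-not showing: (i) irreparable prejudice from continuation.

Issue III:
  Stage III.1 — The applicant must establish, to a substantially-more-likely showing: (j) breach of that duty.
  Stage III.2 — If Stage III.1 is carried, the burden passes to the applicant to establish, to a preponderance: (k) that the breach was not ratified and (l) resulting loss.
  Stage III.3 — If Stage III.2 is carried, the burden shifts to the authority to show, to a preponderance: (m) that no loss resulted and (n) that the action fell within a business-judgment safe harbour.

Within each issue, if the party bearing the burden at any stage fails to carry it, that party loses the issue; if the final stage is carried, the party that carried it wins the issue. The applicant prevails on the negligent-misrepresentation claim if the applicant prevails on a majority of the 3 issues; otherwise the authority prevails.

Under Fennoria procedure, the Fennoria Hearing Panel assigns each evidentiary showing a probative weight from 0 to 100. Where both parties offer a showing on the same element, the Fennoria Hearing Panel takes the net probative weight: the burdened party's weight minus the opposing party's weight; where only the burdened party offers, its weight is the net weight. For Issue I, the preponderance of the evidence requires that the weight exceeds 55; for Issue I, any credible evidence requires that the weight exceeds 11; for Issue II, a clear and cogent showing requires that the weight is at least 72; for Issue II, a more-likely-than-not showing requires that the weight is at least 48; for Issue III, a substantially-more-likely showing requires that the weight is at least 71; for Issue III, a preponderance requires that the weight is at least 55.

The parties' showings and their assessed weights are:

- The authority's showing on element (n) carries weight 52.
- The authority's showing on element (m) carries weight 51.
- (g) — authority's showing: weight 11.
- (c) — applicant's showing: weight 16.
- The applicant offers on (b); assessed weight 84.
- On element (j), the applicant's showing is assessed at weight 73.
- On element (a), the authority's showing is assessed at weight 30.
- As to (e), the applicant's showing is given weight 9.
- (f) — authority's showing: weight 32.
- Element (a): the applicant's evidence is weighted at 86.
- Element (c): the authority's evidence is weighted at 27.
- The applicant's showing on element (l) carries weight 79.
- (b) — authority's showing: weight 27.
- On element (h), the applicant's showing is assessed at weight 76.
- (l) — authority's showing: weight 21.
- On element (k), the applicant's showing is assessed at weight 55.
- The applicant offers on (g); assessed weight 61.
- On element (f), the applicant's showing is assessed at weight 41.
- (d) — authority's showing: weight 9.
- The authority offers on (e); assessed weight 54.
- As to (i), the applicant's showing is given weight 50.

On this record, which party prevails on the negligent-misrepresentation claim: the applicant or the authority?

— Issue I —
Stage I.1 (applicant, the preponderance of the evidence, weight exceeds 55): (a) net 86−30=56 > 55 — meets; (b) net 84−27=57 > 55 — meets.
  All elements met. The burden passes to the authority.
Stage I.2 (authority, any credible evidence, weight exceeds 11): (c) net 27−16=11 ≤ 11 — fails; (d) 9 ≤ 11 — fails.
  The authority does not carry Stage I.2.
The applicant prevails on this issue.
— Issue II —
At Stage II.1 the applicant must meet a more-likely-than-not showing (weight is at least 48): on (g) the weight is 61 less the opposing 11 gives net 50, ≥ 48, so (g) meets the standard.
  Stage II.1 carried; the burden remains with the applicant.
At Stage II.2 the applicant must meet a clear and cogent showing (weight is at least 72): on (h) the weight is 76, which does reach 72, so (h) meets the standard.
  Stage II.2 is satisfied; the applicant continues to bear the burden.
At Stage II.3 the applicant must meet a more-likely-than-not showing (weight is at least 48): on (i) the weight is 50, ≥ 48, so (i) meets the standard.
  Stage II.3 carried; the final stage is satisfied.
All stages carried — the applicant prevails on this issue.
— Issue III —
At Stage III.1 the applicant must meet a substantially-more-likely showing (weight is at least 71): on (j) the weight is 73, ≥ 71, so (j) meets the standard.
  Stage III.1 is satisfied; the applicant continues to bear the burden.
At Stage III.2 the applicant must meet a preponderance (weight is at least 55): on (k) the weight is 55, ≥ 55, so (k) meets the standard; on (l) the weight is 79 less the opposing 21 gives net 58, ≥ 55, so (l) meets the standard.
  Stage III.2 carried; the burden shifts to the authority.
At Stage III.3 the authority must meet a preponderance (weight is at least 55): on (m) the weight is 51, which does not reach 55, so (m) does not meet the standard; on (n) the weight is 52, which does not reach 55, so (n) does not meet the standard.
  Not every element is met, so the authority fails to carry Stage III.3.
The analysis ends at Stage III.3; the applicant prevails on this issue.
Per-issue: Issue I → applicant; Issue II → applicant; Issue III → applicant. The applicant must prevail on a majority of issues; overall, the applicant prevails.

applicant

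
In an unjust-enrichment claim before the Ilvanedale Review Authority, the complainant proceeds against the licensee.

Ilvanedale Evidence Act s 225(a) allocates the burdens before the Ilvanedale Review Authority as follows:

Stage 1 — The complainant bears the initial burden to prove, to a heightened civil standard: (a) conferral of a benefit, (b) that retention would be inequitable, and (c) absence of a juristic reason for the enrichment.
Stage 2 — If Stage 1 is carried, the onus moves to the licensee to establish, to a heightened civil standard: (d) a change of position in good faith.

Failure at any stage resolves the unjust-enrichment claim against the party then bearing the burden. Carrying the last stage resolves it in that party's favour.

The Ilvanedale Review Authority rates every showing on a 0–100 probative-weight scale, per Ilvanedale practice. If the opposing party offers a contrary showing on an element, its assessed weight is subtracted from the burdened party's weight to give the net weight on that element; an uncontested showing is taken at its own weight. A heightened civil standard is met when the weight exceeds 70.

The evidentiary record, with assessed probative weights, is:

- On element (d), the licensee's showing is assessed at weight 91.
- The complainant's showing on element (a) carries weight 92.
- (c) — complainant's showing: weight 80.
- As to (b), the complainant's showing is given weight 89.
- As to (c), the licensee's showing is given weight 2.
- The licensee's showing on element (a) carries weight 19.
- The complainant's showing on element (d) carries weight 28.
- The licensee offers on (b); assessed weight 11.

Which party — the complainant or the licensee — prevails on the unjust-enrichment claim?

Stage 1 — burden on complainant; standard: a heightened civil standard (weight exceeds 70).
    (a): 92 − 19 = 73 > 70 [met]
    (b): 89 − 11 = 78 > 70 [met]
    (c): 80 − 2 = 78 > 70 [met]
  The complainant carries Stage 1; the licensee now bears the burden.
Stage 2 — burden on licensee; standard: a heightened civil standard (weight exceeds 70).
    (d): 91 − 28 = 63 ≤ 70 [not met]
  Not every element is met, so the licensee fails to carry Stage 2.
So the complainant prevails.

complainant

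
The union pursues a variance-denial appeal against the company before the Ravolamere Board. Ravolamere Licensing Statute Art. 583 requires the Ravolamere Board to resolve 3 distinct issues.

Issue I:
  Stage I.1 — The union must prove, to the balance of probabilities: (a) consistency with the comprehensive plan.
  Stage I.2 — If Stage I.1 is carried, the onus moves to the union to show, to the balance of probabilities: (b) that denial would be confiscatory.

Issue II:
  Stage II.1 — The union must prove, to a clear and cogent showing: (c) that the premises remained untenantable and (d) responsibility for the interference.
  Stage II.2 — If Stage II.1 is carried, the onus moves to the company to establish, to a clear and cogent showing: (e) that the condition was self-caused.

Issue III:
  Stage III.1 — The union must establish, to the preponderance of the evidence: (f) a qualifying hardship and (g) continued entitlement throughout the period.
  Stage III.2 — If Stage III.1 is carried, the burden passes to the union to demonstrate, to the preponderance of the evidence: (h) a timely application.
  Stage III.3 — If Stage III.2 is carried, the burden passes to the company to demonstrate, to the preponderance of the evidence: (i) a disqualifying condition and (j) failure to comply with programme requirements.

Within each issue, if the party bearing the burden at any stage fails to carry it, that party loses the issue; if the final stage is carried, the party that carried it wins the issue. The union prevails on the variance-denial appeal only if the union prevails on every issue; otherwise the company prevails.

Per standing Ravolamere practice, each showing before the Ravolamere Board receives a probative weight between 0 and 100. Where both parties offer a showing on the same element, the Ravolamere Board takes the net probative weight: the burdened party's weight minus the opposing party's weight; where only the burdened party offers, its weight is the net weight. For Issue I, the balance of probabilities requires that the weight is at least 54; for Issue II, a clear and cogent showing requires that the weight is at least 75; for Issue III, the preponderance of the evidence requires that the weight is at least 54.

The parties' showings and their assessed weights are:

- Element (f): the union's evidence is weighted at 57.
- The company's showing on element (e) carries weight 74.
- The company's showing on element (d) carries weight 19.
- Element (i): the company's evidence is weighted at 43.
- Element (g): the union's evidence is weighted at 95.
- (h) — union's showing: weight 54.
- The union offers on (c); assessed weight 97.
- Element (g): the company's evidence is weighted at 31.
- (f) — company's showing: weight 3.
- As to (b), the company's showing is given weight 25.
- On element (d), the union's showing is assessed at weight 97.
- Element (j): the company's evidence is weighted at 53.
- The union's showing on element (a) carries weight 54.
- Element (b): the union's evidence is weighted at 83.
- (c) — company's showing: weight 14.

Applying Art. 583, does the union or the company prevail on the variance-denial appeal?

— Issue I —
At Stage I.1 the union must meet the balance of probabilities (weight is at least 54): on (a) the weight is 54, ≥ 54, so (a) meets the standard.
  Stage I.1 is satisfied; the union continues to bear the burden.
At Stage I.2 the union must meet the balance of probabilities (weight is at least 54): on (b) the weight is 83 less the opposing 25 gives net 58, which does reach 54, so (b) meets the standard.
  All elements met at the final stage.
All stages carried — the union prevails on this issue.
— Issue II —
Stage II.1 (union, a clear and cogent showing, weight is at least 75): (c) net 97−14=83 ≥ 75 — meets; (d) net 97−19=78 ≥ 75 — meets.
  The union carries Stage II.1; the company now bears the burden.
Stage II.2 (company, a clear and cogent showing, weight is at least 75): (e) 74 < 75 — fails.
  The company does not carry Stage II.2.
The analysis ends at Stage II.2; the union prevails on this issue.
— Issue III —
Stage III.1 — burden on union; standard: the preponderance of the evidence (weight is at least 54).
    (f): 57 − 3 = 54 ≥ 54 [met]
    (g): 95 − 31 = 64 ≥ 54 [met]
  All elements met. The union retains the burden for Stage III.2.
Stage III.2 — burden on union; standard: the preponderance of the evidence (weight is at least 54).
    (h): 54 ≥ 54 [met]
  Stage III.2 is satisfied; the onus moves to the company.
Stage III.3 — burden on company; standard: the preponderance of the evidence (weight is at least 54).
    (i): 43 < 54 [not met]
    (j): 53 < 54 [not met]
  Not every element is met, so the company fails to carry Stage III.3.
The union prevails on this issue.
Per-issue: Issue I → union; Issue II → union; Issue III → union. The union must prevail on every issue; overall, the union prevails.

union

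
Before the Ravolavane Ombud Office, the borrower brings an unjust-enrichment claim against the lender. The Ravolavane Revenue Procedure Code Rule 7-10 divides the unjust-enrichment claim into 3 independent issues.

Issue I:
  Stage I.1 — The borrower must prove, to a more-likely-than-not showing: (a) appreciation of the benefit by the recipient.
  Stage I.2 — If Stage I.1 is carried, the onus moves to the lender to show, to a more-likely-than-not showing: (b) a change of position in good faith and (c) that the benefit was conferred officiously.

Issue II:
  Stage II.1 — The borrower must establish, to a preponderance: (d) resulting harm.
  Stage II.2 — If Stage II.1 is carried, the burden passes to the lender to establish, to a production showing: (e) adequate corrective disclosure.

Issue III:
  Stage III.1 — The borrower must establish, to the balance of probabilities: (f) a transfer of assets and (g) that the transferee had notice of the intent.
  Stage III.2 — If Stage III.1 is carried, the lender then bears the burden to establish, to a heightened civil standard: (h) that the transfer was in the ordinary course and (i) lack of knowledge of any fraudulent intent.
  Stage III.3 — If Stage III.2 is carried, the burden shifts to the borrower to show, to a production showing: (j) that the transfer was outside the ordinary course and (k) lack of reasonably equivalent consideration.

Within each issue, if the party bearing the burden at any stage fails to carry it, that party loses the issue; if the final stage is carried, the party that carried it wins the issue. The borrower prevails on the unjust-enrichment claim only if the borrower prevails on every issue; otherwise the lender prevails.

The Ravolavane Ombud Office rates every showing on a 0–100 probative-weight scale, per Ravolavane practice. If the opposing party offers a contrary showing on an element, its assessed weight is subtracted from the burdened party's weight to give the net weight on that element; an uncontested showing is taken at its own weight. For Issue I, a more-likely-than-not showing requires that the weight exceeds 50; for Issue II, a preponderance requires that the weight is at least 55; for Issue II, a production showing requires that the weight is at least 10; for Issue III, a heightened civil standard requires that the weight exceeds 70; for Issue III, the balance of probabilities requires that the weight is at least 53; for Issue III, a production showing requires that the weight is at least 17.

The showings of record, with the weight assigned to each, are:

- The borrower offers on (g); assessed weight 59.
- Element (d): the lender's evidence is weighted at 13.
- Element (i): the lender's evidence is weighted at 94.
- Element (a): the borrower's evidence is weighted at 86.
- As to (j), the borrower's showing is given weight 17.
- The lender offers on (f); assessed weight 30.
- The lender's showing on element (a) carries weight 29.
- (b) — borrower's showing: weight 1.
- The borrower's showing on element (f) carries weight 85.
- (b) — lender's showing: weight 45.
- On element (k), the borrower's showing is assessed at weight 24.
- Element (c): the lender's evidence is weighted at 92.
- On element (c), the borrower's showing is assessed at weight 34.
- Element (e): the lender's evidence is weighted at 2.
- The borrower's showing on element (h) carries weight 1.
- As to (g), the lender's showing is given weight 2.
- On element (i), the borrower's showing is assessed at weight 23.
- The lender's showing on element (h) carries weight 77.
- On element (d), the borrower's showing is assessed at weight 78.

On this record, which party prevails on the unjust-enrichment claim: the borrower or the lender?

borrower

— Issue I —
Stage I.1 (borrower, a more-likely-than-not showing, weight exceeds 50): (a) net 86−29=57 > 50 — meets.
  Stage I.1 carried; the burden shifts to the lender.
Stage I.2 (lender, a more-likely-than-not showing, weight exceeds 50): (b) net 45−1=44 ≤ 50 — fails; (c) net 92−34=58 > 50 — meets.
  Stage I.2 not carried; the lender fails its burden.
The borrower prevails on this issue.
— Issue II —
Stage II.1 — burden on borrower; standard: a preponderance (weight is at least 55).
    (d): 78 − 13 = 65 ≥ 55 [met]
  Stage II.1 carried; the burden shifts to the lender.
Stage II.2 — burden on lender; standard: a production showing (weight is at least 10).
    (e): 2 < 10 [not met]
  The lender does not carry Stage II.2.
The borrower prevails on this issue.
— Issue III —
At Stage III.1 the borrower must meet the balance of probabilities (weight is at least 53): on (f) the weight is 85 less the opposing 30 gives net 55, which does reach 53, so (f) meets the standard; on (g) the weight is 59 less the opposing 2 gives net 57, which does reach 53, so (g) meets the standard.
  Stage III.1 carried; the burden shifts to the lender.
At Stage III.2 the lender must meet a heightened civil standard (weight exceeds 70): on (h) the weight is 77 less the opposing 1 gives net 76, which does exceed 70, so (h) meets the standard; on (i) the weight is 94 less the opposing 23 gives net 71, which does exceed 70, so (i) meets the standard.
  Stage III.2 carried; the burden shifts to the borrower.
At Stage III.3 the borrower must meet a production showing (weight is at least 17): on (j) the weight is 17, which does reach 17, so (j) meets the standard; on (k) the weight is 24, ≥ 17, so (k) meets the standard.
  Stage III.3 carried; the final stage is satisfied.
Every stage carried; the borrower prevails on this issue.
Per-issue: Issue I → borrower; Issue II → borrower; Issue III → borrower. The borrower must prevail on every issue; overall, the borrower prevails.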